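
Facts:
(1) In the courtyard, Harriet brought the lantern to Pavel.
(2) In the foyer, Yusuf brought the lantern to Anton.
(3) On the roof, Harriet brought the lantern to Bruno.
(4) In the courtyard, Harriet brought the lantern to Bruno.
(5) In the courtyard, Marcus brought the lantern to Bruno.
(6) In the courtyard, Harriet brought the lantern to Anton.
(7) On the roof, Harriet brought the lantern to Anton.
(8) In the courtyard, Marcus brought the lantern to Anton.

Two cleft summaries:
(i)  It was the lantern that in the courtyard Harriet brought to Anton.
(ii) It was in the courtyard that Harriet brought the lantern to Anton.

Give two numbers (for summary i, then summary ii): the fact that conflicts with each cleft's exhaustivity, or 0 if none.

(i): focus "the lantern". No fact shares same agent, recipient, setting (Harriet / Anton / in the courtyard) with a different thing. 0.
(ii): focus "in the courtyard". Looking for same agent, thing, recipient (Harriet / the lantern / Anton) with some other setting — fact (7) has on the roof there. Refuted.

0, 7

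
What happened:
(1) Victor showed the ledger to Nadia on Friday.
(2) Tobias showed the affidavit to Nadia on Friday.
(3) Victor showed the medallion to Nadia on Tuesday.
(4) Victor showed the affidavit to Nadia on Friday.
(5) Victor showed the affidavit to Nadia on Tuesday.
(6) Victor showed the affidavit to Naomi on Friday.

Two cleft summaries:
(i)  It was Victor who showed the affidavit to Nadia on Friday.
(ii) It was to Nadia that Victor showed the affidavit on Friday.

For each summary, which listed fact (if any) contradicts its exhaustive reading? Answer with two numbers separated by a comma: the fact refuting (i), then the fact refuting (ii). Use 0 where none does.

2, 6

(i): focus "Victor". Looking for thing = the affidavit, recipient = Nadia, setting = on Friday with some other agent — fact (2) has Tobias there. Refuted.
(ii): focus "Nadia". Looking for agent = Victor, thing = the affidavit, setting = on Friday with some other recipient — fact (6) has Naomi there. Refuted.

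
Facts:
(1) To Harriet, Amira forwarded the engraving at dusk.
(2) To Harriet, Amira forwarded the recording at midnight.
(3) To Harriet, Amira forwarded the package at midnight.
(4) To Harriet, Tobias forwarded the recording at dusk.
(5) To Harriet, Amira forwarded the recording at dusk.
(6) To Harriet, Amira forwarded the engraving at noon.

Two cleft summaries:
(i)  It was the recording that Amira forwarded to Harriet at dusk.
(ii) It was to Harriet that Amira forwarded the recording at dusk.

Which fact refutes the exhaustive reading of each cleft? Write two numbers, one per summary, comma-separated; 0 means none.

1, 0

Summary (i) focuses "the recording" (the thing); background same agent, recipient, setting (Amira / Harriet / at dusk). Fact (1) matches that background with thing = the engraving — refutes (i).
Summary (ii) focuses "Harriet" (the recipient); background same agent, thing, setting (Amira / the recording / at dusk). No fact matches that background with a different recipient, so 0.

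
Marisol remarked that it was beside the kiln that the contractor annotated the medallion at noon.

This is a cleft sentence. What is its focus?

beside the kiln

In an it-cleft "It was X that/who ...", the clefted constituent X is the focus; the that/who-clause expresses the presupposed open proposition.
Here the focus is "beside the kiln". The backgrounded (presupposed) material includes "the contractor", "the medallion" and "at noon".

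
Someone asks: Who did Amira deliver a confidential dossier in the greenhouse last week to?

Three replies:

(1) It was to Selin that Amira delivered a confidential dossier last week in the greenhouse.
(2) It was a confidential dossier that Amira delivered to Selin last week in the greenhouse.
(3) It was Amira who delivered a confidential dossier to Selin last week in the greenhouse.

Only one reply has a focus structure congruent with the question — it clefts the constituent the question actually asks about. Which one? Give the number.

1

The question word "who" targets the recipient.
Option (1) clefts "to Selin" — that matches what the question asks about.
Option (2) clefts "a confidential dossier" — the direct object, not what was asked.
Option (3) clefts "Amira" — the subject (agent), not what was asked.
So the congruent reply is (1).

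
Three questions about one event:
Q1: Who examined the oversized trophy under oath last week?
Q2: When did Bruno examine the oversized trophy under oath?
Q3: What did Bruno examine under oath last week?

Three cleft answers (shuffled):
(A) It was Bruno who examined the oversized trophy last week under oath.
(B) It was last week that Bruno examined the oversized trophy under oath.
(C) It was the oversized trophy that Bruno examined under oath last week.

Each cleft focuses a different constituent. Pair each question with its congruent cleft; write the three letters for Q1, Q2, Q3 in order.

Q1 asks about the subject (agent); cleft (A) focuses "Bruno", which is the subject (agent) — so Q1 → A.
Q2 asks about the time; cleft (B) focuses "last week", which is the time — so Q2 → B.
Q3 asks about the direct object; cleft (C) focuses "the oversized trophy", which is the direct object — so Q3 → C.
Mapping: Q1→A, Q2→B, Q3→C.

ABC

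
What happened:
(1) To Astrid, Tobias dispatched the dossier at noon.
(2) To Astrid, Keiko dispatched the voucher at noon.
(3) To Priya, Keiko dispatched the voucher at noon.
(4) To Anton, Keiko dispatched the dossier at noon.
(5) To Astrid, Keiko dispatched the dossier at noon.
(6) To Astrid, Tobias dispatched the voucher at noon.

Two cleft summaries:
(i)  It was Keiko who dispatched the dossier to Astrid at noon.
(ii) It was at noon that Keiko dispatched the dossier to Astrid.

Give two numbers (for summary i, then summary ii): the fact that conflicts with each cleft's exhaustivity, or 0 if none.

1, 0

Summary (i) focuses "Keiko" (the agent); background thing = the dossier, recipient = Astrid, setting = at noon. Fact (1) matches that background with agent = Tobias — refutes (i).
Summary (ii) focuses "at noon" (the setting); background agent = Keiko, thing = the dossier, recipient = Astrid. No fact matches that background with a different setting, so 0.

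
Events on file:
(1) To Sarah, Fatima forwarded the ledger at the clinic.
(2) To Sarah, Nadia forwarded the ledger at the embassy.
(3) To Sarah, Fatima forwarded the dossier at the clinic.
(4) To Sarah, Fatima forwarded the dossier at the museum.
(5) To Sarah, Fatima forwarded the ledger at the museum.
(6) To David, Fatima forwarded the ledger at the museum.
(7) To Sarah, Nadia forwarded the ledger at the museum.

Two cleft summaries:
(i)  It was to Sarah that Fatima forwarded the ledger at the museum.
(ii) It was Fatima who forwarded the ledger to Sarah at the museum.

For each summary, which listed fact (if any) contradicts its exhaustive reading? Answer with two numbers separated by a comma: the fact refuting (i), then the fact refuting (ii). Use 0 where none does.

6, 7

(i): focus "Sarah". Looking for same agent, thing, setting (Fatima / the ledger / at the museum) with some other recipient — fact (6) has David there. Refuted.
(ii): focus "Fatima". Looking for same thing, recipient, setting (the ledger / Sarah / at the museum) with some other agent — fact (7) has Nadia there. Refuted.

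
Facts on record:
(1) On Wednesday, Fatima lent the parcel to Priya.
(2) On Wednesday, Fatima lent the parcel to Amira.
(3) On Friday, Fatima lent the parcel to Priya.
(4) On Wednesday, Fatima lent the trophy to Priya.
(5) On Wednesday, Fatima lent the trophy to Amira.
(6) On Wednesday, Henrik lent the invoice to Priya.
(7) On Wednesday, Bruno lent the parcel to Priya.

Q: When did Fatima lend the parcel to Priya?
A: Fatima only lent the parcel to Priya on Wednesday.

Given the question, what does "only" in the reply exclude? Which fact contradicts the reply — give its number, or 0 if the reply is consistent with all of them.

3

The question "When did ...?" targets the setting, so in the reply the focus falls on "on Wednesday".
So "only" ranges over settings; the rest (agent = Fatima, thing = the parcel, recipient = Priya) is presupposed.
Fact (3) keeps agent = Fatima, thing = the parcel, recipient = Priya but has setting = on Friday; that refutes the reply.
(Fact (4) would refute a reading with focus on the thing — but that is not what the question asks.)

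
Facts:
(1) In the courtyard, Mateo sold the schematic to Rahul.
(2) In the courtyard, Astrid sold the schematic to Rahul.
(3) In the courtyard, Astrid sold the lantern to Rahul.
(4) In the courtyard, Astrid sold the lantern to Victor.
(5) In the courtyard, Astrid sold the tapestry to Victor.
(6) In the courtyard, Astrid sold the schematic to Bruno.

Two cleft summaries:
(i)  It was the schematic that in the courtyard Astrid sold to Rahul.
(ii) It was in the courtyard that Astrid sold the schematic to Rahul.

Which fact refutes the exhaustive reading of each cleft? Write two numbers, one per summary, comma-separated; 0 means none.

3, 0

Summary (i) focuses "the schematic" (the thing); background same agent, recipient, setting (Astrid / Rahul / in the courtyard). Fact (3) matches that background with thing = the lantern — refutes (i).
Summary (ii) focuses "in the courtyard" (the setting); background same agent, thing, recipient (Astrid / the schematic / Rahul). No fact matches that background with a different setting, so 0.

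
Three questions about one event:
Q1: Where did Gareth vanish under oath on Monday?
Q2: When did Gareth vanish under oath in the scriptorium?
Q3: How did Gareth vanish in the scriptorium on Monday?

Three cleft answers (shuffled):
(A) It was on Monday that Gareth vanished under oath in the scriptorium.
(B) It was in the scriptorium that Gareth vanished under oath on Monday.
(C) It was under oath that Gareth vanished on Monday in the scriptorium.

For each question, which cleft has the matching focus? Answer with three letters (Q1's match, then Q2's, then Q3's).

Q1 asks about the location; cleft (B) focuses "in the scriptorium", which is the location — so Q1 → B.
Q2 asks about the time; cleft (A) focuses "on Monday", which is the time — so Q2 → A.
Q3 asks about the manner; cleft (C) focuses "under oath", which is the manner — so Q3 → C.
Mapping: Q1→B, Q2→A, Q3→C.

BAC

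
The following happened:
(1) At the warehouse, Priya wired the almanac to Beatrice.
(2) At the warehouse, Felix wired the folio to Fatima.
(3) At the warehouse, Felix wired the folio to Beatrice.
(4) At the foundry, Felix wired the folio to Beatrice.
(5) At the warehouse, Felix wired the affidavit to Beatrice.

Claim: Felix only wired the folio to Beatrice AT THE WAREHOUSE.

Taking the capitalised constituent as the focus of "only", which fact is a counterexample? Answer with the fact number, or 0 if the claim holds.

4

Focus (in capitals) is "at the warehouse" — the setting. "Only" excludes alternative settings while holding fixed same agent, thing, recipient (Felix / the folio / Beatrice).
Fact (4) shares the background but differs in setting (at the foundry) — a counterexample.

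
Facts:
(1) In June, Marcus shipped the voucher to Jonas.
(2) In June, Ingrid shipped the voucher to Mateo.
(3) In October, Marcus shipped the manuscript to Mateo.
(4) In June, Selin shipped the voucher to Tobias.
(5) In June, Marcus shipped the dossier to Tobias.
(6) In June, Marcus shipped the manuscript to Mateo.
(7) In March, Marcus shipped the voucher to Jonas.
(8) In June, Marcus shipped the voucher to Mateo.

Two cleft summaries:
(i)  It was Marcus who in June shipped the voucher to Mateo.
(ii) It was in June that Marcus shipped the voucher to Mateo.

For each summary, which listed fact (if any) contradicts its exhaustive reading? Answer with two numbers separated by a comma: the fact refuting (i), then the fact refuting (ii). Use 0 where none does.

2, 0

(i): focus "Marcus". Looking for same thing, recipient, setting (the voucher / Mateo / in June) with some other agent — fact (2) has Ingrid there. Refuted.
(ii): focus "in June". No fact shares same agent, thing, recipient (Marcus / the voucher / Mateo) with a different setting. 0.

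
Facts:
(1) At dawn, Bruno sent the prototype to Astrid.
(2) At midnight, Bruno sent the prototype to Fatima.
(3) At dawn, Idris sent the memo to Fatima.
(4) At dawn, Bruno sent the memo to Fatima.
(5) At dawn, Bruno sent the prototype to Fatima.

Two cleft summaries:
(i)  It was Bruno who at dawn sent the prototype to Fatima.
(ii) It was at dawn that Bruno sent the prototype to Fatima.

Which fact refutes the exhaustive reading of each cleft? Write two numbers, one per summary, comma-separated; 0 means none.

0, 2

(i): focus "Bruno". No fact shares same thing, recipient, setting (the prototype / Fatima / at dawn) with a different agent. 0.
(ii): focus "at dawn". Looking for same agent, thing, recipient (Bruno / the prototype / Fatima) with some other setting — fact (2) has at midnight there. Refuted.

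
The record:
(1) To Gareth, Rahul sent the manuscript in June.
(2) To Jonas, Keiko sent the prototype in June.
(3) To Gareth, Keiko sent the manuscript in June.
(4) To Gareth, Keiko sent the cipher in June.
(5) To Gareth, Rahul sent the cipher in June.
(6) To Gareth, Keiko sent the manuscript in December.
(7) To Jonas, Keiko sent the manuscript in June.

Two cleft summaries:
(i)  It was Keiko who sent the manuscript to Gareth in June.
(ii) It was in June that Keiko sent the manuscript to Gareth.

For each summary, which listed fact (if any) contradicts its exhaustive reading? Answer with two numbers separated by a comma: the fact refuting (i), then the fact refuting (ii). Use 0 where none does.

Summary (i) focuses "Keiko" (the agent); background thing = the manuscript, recipient = Gareth, setting = in June. Fact (1) matches that background with agent = Rahul — refutes (i).
Summary (ii) focuses "in June" (the setting); background agent = Keiko, thing = the manuscript, recipient = Gareth. Fact (6) matches that background with setting = in December — refutes (ii).

1, 6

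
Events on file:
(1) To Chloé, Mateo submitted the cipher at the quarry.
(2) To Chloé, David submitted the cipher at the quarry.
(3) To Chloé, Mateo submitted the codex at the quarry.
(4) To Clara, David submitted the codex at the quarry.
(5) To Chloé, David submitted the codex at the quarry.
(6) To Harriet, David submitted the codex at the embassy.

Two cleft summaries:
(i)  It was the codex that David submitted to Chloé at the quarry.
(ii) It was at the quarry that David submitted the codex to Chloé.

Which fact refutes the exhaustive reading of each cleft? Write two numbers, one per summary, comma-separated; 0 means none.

2, 0

Summary (i) focuses "the codex" (the thing); background agent = David, recipient = Chloé, setting = at the quarry. Fact (2) matches that background with thing = the cipher — refutes (i).
Summary (ii) focuses "at the quarry" (the setting); background agent = David, thing = the codex, recipient = Chloé. No fact matches that background with a different setting, so 0.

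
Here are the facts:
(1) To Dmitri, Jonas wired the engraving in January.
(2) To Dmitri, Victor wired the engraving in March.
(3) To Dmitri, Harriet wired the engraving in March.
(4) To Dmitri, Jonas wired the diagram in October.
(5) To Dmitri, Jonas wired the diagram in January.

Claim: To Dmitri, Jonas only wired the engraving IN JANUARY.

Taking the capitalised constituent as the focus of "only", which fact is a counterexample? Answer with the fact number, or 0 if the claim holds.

The capitals mark "in January" as focus. So "only" rules out other settings, with the rest (Jonas as agent and the engraving as thing and Dmitri as recipient) as background.
Every other fact changes something in the background, not just the setting. Nothing refutes the claim.

0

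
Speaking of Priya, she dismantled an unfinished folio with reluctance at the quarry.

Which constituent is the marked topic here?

Priya

The construction explicitly marks "Priya" as what the sentence is about — the topic.
The remainder of the clause is the comment (what is said about the topic).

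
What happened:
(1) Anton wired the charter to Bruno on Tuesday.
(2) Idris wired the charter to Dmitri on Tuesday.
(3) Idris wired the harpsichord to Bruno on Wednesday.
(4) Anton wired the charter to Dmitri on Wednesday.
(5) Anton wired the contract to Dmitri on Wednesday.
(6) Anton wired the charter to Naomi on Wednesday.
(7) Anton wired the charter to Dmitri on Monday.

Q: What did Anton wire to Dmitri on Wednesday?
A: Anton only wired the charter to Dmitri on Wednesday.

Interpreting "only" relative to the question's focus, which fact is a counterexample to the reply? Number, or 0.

Answering "What did ...?" puts focus on the thing — here, "the charter".
"Only" then excludes alternative things while the background — Anton as agent and Dmitri as recipient and on Wednesday as setting — is held fixed.
Fact (5) shares the background with a different thing (the contract) — counterexample.
(Fact (7) would refute a reading with focus on the setting — but that is not what the question asks.)

5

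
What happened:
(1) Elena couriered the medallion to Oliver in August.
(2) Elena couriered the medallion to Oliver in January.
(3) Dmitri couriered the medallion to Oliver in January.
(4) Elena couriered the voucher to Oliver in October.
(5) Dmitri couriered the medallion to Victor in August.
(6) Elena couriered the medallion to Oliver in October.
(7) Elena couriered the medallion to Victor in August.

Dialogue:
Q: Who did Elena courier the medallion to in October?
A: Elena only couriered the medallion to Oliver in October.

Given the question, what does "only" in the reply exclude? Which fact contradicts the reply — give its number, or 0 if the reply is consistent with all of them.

0

The question "Who did ... to ...?" targets the recipient, so in the reply the focus falls on "Oliver".
So "only" ranges over recipients; the rest (same agent, thing, setting (Elena / the medallion / in October)) is presupposed.
No listed fact shares that background with another recipient. Nothing contradicts the reply.
(Fact (4) would refute a reading with focus on the thing — but that is not what the question asks.)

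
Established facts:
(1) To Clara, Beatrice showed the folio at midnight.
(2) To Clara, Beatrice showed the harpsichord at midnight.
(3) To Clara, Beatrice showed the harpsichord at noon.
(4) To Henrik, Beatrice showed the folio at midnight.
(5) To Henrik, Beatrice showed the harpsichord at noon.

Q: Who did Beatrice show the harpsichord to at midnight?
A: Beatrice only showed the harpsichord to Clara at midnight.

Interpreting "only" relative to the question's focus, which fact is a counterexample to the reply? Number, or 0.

The question "Who did ... to ...?" targets the recipient, so in the reply the focus falls on "Clara".
So "only" ranges over recipients; the rest (same agent, thing, setting (Beatrice / the harpsichord / at midnight)) is presupposed.
No listed fact shares that background with another recipient. Nothing contradicts the reply.
(Fact (1) would refute a reading with focus on the thing — but that is not what the question asks.)

0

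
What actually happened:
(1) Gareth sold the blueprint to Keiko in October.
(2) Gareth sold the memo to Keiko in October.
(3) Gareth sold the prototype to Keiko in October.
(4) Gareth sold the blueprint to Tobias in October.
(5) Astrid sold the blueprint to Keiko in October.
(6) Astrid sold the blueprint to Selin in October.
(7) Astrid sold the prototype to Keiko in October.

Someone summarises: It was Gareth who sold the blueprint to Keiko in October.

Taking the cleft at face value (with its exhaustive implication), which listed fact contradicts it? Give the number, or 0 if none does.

5

Focus of the cleft: "Gareth" (the agent). Presupposed background: same thing, recipient, setting (the blueprint / Keiko / in October).
The exhaustive reading says no other agent fits that background.
But fact (5) also has same thing, recipient, setting (the blueprint / Keiko / in October), with agent = Astrid — so the exhaustive reading fails.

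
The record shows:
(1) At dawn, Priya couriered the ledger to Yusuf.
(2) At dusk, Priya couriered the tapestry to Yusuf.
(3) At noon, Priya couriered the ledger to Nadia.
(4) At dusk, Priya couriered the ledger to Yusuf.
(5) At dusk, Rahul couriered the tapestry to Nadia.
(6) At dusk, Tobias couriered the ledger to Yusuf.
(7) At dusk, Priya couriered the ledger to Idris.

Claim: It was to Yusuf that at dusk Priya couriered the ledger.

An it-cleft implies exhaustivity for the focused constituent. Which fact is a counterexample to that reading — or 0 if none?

7

Focus of the cleft: "Yusuf" (the recipient). Presupposed background: Priya as agent and the ledger as thing and at dusk as setting.
Exhaustivity: Yusuf is the only recipient satisfying that background.
But fact (7) also has Priya as agent and the ledger as thing and at dusk as setting, with recipient = Idris — so the exhaustive reading fails.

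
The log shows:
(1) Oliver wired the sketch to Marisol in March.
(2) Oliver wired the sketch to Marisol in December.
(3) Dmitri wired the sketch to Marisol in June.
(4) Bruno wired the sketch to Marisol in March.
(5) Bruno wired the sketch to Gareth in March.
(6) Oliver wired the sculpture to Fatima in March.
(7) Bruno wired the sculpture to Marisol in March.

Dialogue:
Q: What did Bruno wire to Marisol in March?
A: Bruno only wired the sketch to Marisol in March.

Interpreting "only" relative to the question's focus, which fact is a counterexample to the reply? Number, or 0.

The question "What did ...?" targets the thing, so in the reply the focus falls on "the sketch".
So "only" ranges over things; the rest (agent = Bruno, recipient = Marisol, setting = in March) is presupposed.
Fact (7) shares the background with a different thing (the sculpture) — counterexample.
(Fact (5) would refute a reading with focus on the recipient — but that is not what the question asks.)

7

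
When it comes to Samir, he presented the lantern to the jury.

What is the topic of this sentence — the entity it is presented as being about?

Samir

The construction explicitly marks "Samir" as what the sentence is about — the topic.
The remainder of the clause is the comment (what is said about the topic).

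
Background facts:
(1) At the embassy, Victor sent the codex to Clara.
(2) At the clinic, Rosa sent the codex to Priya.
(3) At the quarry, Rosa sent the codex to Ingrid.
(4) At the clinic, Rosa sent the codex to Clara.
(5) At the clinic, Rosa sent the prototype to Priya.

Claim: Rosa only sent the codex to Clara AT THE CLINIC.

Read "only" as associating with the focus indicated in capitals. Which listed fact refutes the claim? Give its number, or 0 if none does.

0

The capitals mark "at the clinic" as focus. So "only" rules out other settings, with the rest (agent = Rosa, thing = the codex, recipient = Clara) as background.
No fact matches agent = Rosa, thing = the codex, recipient = Clara with a different setting — every other fact differs on at least one backgrounded slot. So no fact refutes it.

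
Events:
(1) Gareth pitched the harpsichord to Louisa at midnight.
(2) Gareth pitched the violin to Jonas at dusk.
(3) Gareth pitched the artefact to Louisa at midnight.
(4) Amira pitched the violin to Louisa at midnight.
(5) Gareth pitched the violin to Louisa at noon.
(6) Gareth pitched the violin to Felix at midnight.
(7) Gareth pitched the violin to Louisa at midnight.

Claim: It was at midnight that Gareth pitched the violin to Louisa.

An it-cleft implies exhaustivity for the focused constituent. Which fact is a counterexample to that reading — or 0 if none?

Focus of the cleft: "at midnight" (the setting). Presupposed background: agent = Gareth, thing = the violin, recipient = Louisa.
Exhaustivity: at midnight is the only setting satisfying that background.
Fact (5) shares the background but with setting = at noon; exhaustivity is violated.

5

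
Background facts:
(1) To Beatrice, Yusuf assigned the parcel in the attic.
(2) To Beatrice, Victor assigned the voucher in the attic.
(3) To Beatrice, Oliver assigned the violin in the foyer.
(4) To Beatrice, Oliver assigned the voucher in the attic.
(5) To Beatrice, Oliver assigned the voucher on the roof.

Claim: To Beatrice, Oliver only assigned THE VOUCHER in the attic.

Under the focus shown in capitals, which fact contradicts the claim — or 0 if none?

The capitals mark "the voucher" as focus. So "only" rules out other things, with the rest (Oliver as agent and Beatrice as recipient and in the attic as setting) as background.
No fact matches Oliver as agent and Beatrice as recipient and in the attic as setting with a different thing — every other fact differs on at least one backgrounded slot. So no fact refutes it.

0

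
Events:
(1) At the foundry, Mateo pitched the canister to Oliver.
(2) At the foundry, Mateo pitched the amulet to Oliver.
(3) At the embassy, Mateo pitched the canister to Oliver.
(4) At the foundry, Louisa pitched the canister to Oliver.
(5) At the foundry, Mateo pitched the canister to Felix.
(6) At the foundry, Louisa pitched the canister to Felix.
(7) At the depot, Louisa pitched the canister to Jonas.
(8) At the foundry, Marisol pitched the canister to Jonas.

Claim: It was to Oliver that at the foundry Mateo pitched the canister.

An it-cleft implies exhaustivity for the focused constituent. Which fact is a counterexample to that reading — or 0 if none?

Focus of the cleft: "Oliver" (the recipient). Presupposed background: agent = Mateo, thing = the canister, setting = at the foundry.
The exhaustive reading says no other recipient fits that background.
Fact (5) shares the background but with recipient = Felix; exhaustivity is violated.

5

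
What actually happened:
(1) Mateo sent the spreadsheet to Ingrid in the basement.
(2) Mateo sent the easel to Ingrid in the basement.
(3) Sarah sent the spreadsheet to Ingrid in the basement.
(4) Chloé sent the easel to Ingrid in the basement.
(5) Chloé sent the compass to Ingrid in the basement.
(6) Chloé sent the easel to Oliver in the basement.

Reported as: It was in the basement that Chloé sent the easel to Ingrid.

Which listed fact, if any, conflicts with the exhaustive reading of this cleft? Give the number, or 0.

Focus of the cleft: "in the basement" (the setting). Presupposed background: same agent, thing, recipient (Chloé / the easel / Ingrid).
The exhaustive reading says no other setting fits that background.
No listed fact matches the background with a different setting. Exhaustivity holds.

0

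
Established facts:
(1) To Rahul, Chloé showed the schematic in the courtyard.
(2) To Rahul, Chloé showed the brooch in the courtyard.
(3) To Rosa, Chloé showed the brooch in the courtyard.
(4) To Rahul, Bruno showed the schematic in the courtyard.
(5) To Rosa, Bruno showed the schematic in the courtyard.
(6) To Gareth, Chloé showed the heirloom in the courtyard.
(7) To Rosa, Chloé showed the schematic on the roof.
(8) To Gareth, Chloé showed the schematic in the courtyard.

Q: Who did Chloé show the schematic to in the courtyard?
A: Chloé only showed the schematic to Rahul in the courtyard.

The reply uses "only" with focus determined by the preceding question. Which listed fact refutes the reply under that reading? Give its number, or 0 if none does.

Answering "Who did ... to ...?" puts focus on the recipient — here, "Rahul".
"Only" then excludes alternative recipients while the background — agent = Chloé, thing = the schematic, setting = in the courtyard — is held fixed.
Fact (8) keeps agent = Chloé, thing = the schematic, setting = in the courtyard but has recipient = Gareth; that refutes the reply.
(Fact (2) would refute a reading with focus on the thing — but that is not what the question asks.)

8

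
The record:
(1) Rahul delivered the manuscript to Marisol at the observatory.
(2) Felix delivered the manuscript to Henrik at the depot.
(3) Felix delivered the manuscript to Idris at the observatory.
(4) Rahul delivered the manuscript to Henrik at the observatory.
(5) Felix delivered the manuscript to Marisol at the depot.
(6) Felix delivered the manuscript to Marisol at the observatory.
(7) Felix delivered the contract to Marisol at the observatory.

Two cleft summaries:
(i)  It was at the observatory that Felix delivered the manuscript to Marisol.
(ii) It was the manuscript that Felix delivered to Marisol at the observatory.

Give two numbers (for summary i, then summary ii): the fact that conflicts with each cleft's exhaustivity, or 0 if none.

5, 7

Summary (i) focuses "at the observatory" (the setting); background agent = Felix, thing = the manuscript, recipient = Marisol. Fact (5) matches that background with setting = at the depot — refutes (i).
Summary (ii) focuses "the manuscript" (the thing); background agent = Felix, recipient = Marisol, setting = at the observatory. Fact (7) matches that background with thing = the contract — refutes (ii).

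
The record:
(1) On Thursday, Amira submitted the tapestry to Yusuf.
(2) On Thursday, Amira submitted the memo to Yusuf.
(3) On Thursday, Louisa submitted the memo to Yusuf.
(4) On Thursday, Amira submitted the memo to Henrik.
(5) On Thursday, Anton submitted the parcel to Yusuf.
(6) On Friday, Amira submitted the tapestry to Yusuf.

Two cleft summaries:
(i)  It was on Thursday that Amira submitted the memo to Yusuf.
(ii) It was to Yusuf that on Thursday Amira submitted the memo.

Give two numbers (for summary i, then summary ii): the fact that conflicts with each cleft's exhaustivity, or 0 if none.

0, 4

Summary (i) focuses "on Thursday" (the setting); background same agent, thing, recipient (Amira / the memo / Yusuf). No fact matches that background with a different setting, so 0.
Summary (ii) focuses "Yusuf" (the recipient); background same agent, thing, setting (Amira / the memo / on Thursday). Fact (4) matches that background with recipient = Henrik — refutes (ii).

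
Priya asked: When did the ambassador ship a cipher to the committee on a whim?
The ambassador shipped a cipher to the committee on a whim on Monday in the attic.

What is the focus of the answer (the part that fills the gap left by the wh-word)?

The wh-word "when" asks about the time.
In the answer, "the ambassador", "a cipher", "to the committee" and "on a whim" are given — repeated from the question.
"in the attic" is also new, but it specifies the location, which is not what the question asks about — so it is not the focus.
The constituent filling the time gap is "on Monday"; that is the focus.

on Monday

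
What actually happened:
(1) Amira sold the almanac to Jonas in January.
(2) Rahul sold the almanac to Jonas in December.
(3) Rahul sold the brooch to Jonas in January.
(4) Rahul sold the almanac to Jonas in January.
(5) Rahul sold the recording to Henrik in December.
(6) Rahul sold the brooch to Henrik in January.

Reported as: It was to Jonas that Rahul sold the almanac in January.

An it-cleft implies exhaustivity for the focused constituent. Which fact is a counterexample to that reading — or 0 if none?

0

Focus of the cleft: "Jonas" (the recipient). Presupposed background: same agent, thing, setting (Rahul / the almanac / in January).
Exhaustivity: Jonas is the only recipient satisfying that background.
No listed fact matches the background with a different recipient. Exhaustivity holds.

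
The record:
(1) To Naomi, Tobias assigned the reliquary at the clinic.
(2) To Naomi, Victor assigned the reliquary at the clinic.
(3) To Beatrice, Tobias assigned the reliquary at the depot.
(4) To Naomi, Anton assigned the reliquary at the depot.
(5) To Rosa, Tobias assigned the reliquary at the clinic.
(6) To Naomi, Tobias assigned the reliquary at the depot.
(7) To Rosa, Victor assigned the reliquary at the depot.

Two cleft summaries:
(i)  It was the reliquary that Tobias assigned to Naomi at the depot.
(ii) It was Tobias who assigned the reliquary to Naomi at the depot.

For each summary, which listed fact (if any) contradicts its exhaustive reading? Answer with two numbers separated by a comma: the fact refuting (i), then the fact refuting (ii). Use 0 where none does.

(i): focus "the reliquary". No fact shares same agent, recipient, setting (Tobias / Naomi / at the depot) with a different thing. 0.
(ii): focus "Tobias". Looking for same thing, recipient, setting (the reliquary / Naomi / at the depot) with some other agent — fact (4) has Anton there. Refuted.

0, 4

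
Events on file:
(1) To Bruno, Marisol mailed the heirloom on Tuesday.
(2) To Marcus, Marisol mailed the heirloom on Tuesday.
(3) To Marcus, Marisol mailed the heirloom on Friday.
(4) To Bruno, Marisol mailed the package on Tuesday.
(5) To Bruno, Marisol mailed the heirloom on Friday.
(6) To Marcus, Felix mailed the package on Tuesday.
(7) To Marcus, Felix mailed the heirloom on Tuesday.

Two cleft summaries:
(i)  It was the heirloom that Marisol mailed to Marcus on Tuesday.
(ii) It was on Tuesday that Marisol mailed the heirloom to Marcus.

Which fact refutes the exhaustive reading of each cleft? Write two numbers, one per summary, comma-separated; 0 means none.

(i): focus "the heirloom". No fact shares agent = Marisol, recipient = Marcus, setting = on Tuesday with a different thing. 0.
(ii): focus "on Tuesday". Looking for agent = Marisol, thing = the heirloom, recipient = Marcus with some other setting — fact (3) has on Friday there. Refuted.

0, 3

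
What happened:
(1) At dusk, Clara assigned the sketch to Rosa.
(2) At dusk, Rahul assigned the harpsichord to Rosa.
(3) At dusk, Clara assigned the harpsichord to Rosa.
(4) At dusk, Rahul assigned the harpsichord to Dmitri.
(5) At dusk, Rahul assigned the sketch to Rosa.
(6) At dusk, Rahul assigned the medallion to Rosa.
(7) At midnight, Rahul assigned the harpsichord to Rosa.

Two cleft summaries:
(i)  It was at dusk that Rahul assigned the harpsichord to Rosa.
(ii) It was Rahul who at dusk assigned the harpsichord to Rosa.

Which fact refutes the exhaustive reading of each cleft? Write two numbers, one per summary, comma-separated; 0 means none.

7, 3

Summary (i) focuses "at dusk" (the setting); background same agent, thing, recipient (Rahul / the harpsichord / Rosa). Fact (7) matches that background with setting = at midnight — refutes (i).
Summary (ii) focuses "Rahul" (the agent); background same thing, recipient, setting (the harpsichord / Rosa / at dusk). Fact (3) matches that background with agent = Clara — refutes (ii).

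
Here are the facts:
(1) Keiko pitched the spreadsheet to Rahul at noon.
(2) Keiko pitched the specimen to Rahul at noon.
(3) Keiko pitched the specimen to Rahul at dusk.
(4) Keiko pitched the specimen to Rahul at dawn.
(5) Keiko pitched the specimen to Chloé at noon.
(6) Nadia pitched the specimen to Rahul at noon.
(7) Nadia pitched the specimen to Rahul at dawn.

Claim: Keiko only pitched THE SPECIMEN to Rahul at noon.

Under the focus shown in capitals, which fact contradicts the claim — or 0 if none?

Focus (in capitals) is "the specimen" — the thing. "Only" excludes alternative things while holding fixed agent = Keiko, recipient = Rahul, setting = at noon.
Fact (1) shares the background but differs in thing (the spreadsheet) — a counterexample.

1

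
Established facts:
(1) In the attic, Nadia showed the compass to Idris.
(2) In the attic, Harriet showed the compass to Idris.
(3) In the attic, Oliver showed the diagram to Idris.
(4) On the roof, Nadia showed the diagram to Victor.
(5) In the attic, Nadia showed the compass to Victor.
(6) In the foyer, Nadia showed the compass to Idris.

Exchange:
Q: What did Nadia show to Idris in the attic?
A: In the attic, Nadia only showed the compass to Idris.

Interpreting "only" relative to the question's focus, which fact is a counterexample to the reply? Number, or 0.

Answering "What did ...?" puts focus on the thing — here, "the compass".
"Only" then excludes alternative things while the background — agent = Nadia, recipient = Idris, setting = in the attic — is held fixed.
No fact keeps agent = Nadia, recipient = Idris, setting = in the attic while changing the thing; every other fact differs on something backgrounded. The reply stands.
(Fact (6) would refute a reading with focus on the setting — but that is not what the question asks.)

0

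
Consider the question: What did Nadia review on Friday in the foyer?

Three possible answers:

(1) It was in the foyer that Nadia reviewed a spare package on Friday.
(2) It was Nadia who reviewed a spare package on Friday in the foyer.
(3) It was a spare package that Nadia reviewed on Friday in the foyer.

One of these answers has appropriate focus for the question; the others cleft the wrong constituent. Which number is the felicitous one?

3

The question word "what" targets the direct object.
Option (1) clefts "in the foyer" — the location, not what was asked.
Option (2) clefts "Nadia" — the subject (agent), not what was asked.
Option (3) clefts "a spare package" — that matches what the question asks about.
So the congruent reply is (3).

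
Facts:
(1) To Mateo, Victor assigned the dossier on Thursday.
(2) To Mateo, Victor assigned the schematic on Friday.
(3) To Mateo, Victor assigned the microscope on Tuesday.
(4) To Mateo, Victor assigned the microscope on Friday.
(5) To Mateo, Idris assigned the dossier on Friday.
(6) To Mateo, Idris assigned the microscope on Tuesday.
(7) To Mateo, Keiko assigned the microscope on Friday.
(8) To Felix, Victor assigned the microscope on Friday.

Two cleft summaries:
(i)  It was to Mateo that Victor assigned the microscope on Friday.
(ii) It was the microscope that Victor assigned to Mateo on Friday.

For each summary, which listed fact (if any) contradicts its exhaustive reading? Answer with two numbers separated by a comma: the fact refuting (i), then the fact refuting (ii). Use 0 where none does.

8, 2

Summary (i) focuses "Mateo" (the recipient); background agent = Victor, thing = the microscope, setting = on Friday. Fact (8) matches that background with recipient = Felix — refutes (i).
Summary (ii) focuses "the microscope" (the thing); background agent = Victor, recipient = Mateo, setting = on Friday. Fact (2) matches that background with thing = the schematic — refutes (ii).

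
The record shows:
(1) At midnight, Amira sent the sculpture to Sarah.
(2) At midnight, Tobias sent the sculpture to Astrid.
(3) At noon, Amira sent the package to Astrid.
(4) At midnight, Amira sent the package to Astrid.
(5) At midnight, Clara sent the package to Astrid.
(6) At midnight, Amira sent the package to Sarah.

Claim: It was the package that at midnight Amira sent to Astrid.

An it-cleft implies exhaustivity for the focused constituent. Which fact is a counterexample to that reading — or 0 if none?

0

The cleft puts "the package" in focus and presupposes the open proposition with Amira as agent and Astrid as recipient and at midnight as setting.
The exhaustive reading says no other thing fits that background.
Every other fact differs from the presupposition on some backgrounded slot, so none challenges the exhaustivity.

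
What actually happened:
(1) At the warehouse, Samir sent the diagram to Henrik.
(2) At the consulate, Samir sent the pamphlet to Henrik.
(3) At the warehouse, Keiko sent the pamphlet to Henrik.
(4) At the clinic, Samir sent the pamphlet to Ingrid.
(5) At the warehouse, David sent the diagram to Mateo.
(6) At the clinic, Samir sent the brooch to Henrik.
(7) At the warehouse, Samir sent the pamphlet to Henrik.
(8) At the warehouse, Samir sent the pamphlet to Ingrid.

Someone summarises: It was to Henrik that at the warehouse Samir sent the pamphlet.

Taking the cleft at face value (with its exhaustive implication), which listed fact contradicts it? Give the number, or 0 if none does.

The cleft puts "Henrik" in focus and presupposes the open proposition with agent = Samir, thing = the pamphlet, setting = at the warehouse.
Exhaustivity: Henrik is the only recipient satisfying that background.
But fact (8) also has agent = Samir, thing = the pamphlet, setting = at the warehouse, with recipient = Ingrid — so the exhaustive reading fails.

8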